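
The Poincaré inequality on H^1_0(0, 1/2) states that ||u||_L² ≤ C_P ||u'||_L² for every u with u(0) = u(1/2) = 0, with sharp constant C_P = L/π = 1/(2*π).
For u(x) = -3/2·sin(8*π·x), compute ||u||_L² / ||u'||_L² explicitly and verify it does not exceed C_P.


||u||_L² / ||u'||_L² = 1/(8*π) < C_P = 1/(2*π).

u(x) = -3/2·sin(8*π·x), so u'(x) = -12*π*cos(8*π*x).
Writing u(x) = A·sin(kπx/L) with A = -3/2 and k = 4, use ∫_0^L sin²(kπx/L) dx = L/2 and ∫_0^L cos²(kπx/L) dx = L/2.
u² = 9/4·sin²(8*π·x) and (u')² = 144*π^2·cos²(8*π·x), and each of sin², cos² integrates to L/2 = 1/4 over (0, 1/2).
∫_0^1/2 u² dx = 9/16, so ||u||_L² = 3/4.
∫_0^1/2 (u')² dx = 36*π^2, so ||u'||_L² = 6*π.
Ratio ||u||_L² / ||u'||_L² = 1/(8*π).
Sharp Poincaré constant on H^1_0(0, 1/2) is C_P = L/π = 1/(2*π), achieved by sin(2*π·x).
This is the k = 4 harmonic; the ratio L/(kπ) is strictly less than C_P = L/π, consistent with the sharp inequality ||u||_L² ≤ C_P ||u'||_L².


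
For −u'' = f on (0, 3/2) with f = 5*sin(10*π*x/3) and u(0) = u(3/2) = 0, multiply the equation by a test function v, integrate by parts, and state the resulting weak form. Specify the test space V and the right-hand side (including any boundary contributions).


V = H^1_0(0, 3/2) (so v(0) = v(3/2) = 0); weak form: ∫_0^3/2 u'v' dx = ∫_0^3/2 (5*sin(10*π*x/3)) v dx for all v ∈ V.

Multiply both sides by a test function v and integrate from 0 to 3/2:
  ∫_0^3/2 −u''(x) v(x) dx = ∫_0^3/2 f(x) v(x) dx.
Integrate the LHS by parts once:
  ∫_0^3/2 −u'' v dx = −[u'(x) v(x)]_0^3/2 + ∫_0^3/2 u'(x) v'(x) dx.
Thus ∫_0^3/2 u'(x) v'(x) dx = ∫_0^3/2 f(x) v(x) dx + [u'(x) v(x)]_0^3/2.
Choose V so that boundary terms are either known or forced to vanish.
u is Dirichlet: u(0) = u(3/2) = 0. Let V = H^1_0(0, 3/2); then v(0) = v(3/2) = 0, and [u' v]_0^3/2 = 0.
Weak formulation: find u (satisfying any essential BC) such that ∫_0^3/2 u'(x) v'(x) dx = ∫_0^3/2 f v dx for all v ∈ V.
Substituting f(x) = 5*sin(10*π*x/3), the right-hand side is ∫_0^3/2 (5*sin(10*π*x/3)) v dx.


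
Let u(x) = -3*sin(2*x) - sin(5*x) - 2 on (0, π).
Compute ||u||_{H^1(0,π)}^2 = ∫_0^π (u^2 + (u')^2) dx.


||u||_{H^1(0,π)}^2 = 8/5 + 79*π/2

u'(x) = -6*cos(2*x) - 5*cos(5*x).
Expand u² and (u')² and integrate term by term on (0, π), using: for integers n ≥ 1, ∫_0^π sin²(nx) dx = ∫_0^π cos²(nx) dx = π/2; for n ≠ n', ∫_0^π sin(nx)sin(n'x) dx = ∫_0^π cos(nx)cos(n'x) dx = 0; and by product-to-sum, ∫_0^π sin(nx)cos(n'x) dx = ½∫_0^π [sin((n+n')x) + sin((n−n')x)] dx, which is 0 when n+n' is even and 2n/(n²−n'²) when n+n' is odd (it need not vanish on (0, π)). For the constant mode: ∫_0^π 1 dx = π, ∫_0^π cos(nx) dx = 0, ∫_0^π sin(nx) dx = (1−(−1)^n)/n.
  u² squared terms: (-2)²·∫1 dx = 4·π = 4*π;  (-1)²·∫sin(5x)² dx = 1·π/2 = π/2;  (-3)²·∫sin(2x)² dx = 9·π/2 = 9*π/2.
  u² cross terms: 2·(-2)·(-1)·∫1·sin(5x) dx = 4·(2/5) = 8/5;  2·(-2)·(-3)·∫1·sin(2x) dx = 12·(0) = 0;  2·(-1)·(-3)·∫sin(5x)·sin(2x) dx = 6·(0) = 0.
  So ∫_0^π u² dx = 4*π + π/2 + 9*π/2 + 8/5 + 0 + 0 = 8/5 + 9*π.
  (u')² squared terms: (-6)²·∫cos(2x)² dx = 36·π/2 = 18*π;  (-5)²·∫cos(5x)² dx = 25·π/2 = 25*π/2.
  (u')² cross terms: 2·(-6)·(-5)·∫cos(2x)·cos(5x) dx = 60·(0) = 0.
  So ∫_0^π (u')² dx = 18*π + 25*π/2 + 0 = 61*π/2.
||u||_{H^1}^2 = (8/5 + 9*π) + (61*π/2) = 8/5 + 79*π/2.


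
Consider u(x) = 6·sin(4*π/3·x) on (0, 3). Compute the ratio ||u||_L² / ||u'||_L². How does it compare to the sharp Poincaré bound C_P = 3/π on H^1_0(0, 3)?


||u||_L² / ||u'||_L² = 3/(4*π) < C_P = 3/π.

u(x) = 6·sin(4*π/3·x), so u'(x) = 8*π*cos(4*π*x/3).
Writing u(x) = A·sin(kπx/L) with A = 6 and k = 4, use ∫_0^L sin²(kπx/L) dx = L/2 and ∫_0^L cos²(kπx/L) dx = L/2.
u² = 36·sin²(4*π/3·x) and (u')² = 64*π^2·cos²(4*π/3·x), and each of sin², cos² integrates to L/2 = 3/2 over (0, 3).
∫_0^3 u² dx = 54, so ||u||_L² = 3*sqrt(6).
∫_0^3 (u')² dx = 96*π^2, so ||u'||_L² = 4*sqrt(6)*π.
Ratio ||u||_L² / ||u'||_L² = 3/(4*π).
Sharp Poincaré constant on H^1_0(0, 3) is C_P = L/π = 3/π, achieved by sin(π/3·x).
This is the k = 4 harmonic; the ratio L/(kπ) is strictly less than C_P = L/π, consistent with the sharp inequality ||u||_L² ≤ C_P ||u'||_L².


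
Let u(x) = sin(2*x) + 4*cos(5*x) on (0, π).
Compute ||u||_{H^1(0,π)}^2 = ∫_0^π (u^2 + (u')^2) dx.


||u||_{H^1(0,π)}^2 = -832/21 + 421*π/2

u'(x) = -20*sin(5*x) + 2*cos(2*x).
Expand u² and (u')² and integrate term by term on (0, π), using: for integers n ≥ 1, ∫_0^π sin²(nx) dx = ∫_0^π cos²(nx) dx = π/2; for n ≠ n', ∫_0^π sin(nx)sin(n'x) dx = ∫_0^π cos(nx)cos(n'x) dx = 0; and by product-to-sum, ∫_0^π sin(nx)cos(n'x) dx = ½∫_0^π [sin((n+n')x) + sin((n−n')x)] dx, which is 0 when n+n' is even and 2n/(n²−n'²) when n+n' is odd (it need not vanish on (0, π)).
  u² squared terms: (4)²·∫cos(5x)² dx = 16·π/2 = 8*π;  (1)²·∫sin(2x)² dx = 1·π/2 = π/2.
  u² cross terms: 2·(4)·(1)·∫cos(5x)·sin(2x) dx = 8·(-4/21) = -32/21.
  So ∫_0^π u² dx = 8*π + π/2 − 32/21 = -32/21 + 17*π/2.
  (u')² squared terms: (-20)²·∫sin(5x)² dx = 400·π/2 = 200*π;  (2)²·∫cos(2x)² dx = 4·π/2 = 2*π.
  (u')² cross terms: 2·(-20)·(2)·∫sin(5x)·cos(2x) dx = -80·(10/21) = -800/21.
  So ∫_0^π (u')² dx = 200*π + 2*π − 800/21 = -800/21 + 202*π.
||u||_{H^1}^2 = (-32/21 + 17*π/2) + (-800/21 + 202*π) = -832/21 + 421*π/2.


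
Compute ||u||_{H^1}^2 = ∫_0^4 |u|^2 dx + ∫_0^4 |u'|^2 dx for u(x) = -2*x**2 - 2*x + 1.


||u||_{H^1}^2 = 26828/15

The H^1 norm (squared) on an interval (0, L) is
  ||u||_{H^1}^2 = ∫_0^L u(x)^2 dx + ∫_0^L u'(x)^2 dx.
Compute u'(x) = -4*x - 2.
Then u(x)^2 = 4*x**4 + 8*x**3 - 4*x + 1 and u'(x)^2 = 16*x**2 + 16*x + 4.
Integrate each monomial from 0 to 4 using ∫_0^4 c·x^n dx = c·4^(n+1)/(n+1):
  ∫_0^4 u(x)^2 dx = ∫_0^4 (4*x^4 + 8*x^3 - 4*x + 1) dx. Term by term:
    ∫_0^4 4*x^4 dx = 4096/5;  ∫_0^4 8*x^3 dx = 512;  ∫_0^4 -4*x dx = -32;
    ∫_0^4 1 dx = 4.
  Sum: 4096/5 + 512 − 32 + 4 = 6516/5.
  ∫_0^4 u'(x)^2 dx = ∫_0^4 (16*x^2 + 16*x + 4) dx. Term by term:
    ∫_0^4 16*x^2 dx = 1024/3;  ∫_0^4 16*x dx = 128;  ∫_0^4 4 dx = 16.
  Sum: 1024/3 + 128 + 16 = 1456/3.
Adding: ||u||_{H^1}^2 = 6516/5 + 1456/3 = 26828/15.


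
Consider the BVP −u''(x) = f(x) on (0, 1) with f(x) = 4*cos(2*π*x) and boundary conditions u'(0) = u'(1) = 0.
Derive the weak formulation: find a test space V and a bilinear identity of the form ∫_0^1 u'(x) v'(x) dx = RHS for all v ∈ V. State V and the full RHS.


V = H^1(0, 1) (no boundary constraint on v; u is determined up to an additive constant); weak form: ∫_0^1 u'v' dx = ∫_0^1 (4*cos(2*π*x)) v dx for all v ∈ V.

Multiply both sides by a test function v and integrate from 0 to 1:
  ∫_0^1 −u''(x) v(x) dx = ∫_0^1 f(x) v(x) dx.
Integrate the LHS by parts once:
  ∫_0^1 −u'' v dx = −[u'(x) v(x)]_0^1 + ∫_0^1 u'(x) v'(x) dx.
Thus ∫_0^1 u'(x) v'(x) dx = ∫_0^1 f(x) v(x) dx + [u'(x) v(x)]_0^1.
Choose V so that boundary terms are either known or forced to vanish.
u has homogeneous Neumann: u'(0) = u'(1) = 0. So [u' v]_0^1 = 0·v(1) − 0·v(0) = 0 for any v; take V = H^1(0, 1).
Weak formulation: find u (satisfying any essential BC) such that ∫_0^1 u'(x) v'(x) dx = ∫_0^1 f v dx for all v ∈ V (homogeneous Neumann, so boundary terms vanish).
Substituting f(x) = 4*cos(2*π*x), the right-hand side is ∫_0^1 (4*cos(2*π*x)) v dx.
Compatibility check (pure Neumann): taking v ≡ 1 ∈ V gives 0 = ∫_0^1 f dx + (0) − (0), i.e. ∫_0^1 f dx must equal u'(0) − u'(1) = 0. Indeed ∫_0^1 (4*cos(2*π*x)) dx = 0, so the data are compatible. The solution is then unique only up to an additive constant (fix it e.g. by requiring ∫_0^1 u dx = 0).


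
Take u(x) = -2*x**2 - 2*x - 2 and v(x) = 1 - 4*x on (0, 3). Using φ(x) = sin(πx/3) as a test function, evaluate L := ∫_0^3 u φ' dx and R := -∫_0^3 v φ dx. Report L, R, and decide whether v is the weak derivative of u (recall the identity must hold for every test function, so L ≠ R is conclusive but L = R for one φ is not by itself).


LHS = 48/π, RHS = 30/π. No, v is not the weak derivative of u.

u(x) = -2*x**2 - 2*x - 2, classical derivative u'(x) = -4*x - 2.
φ(x) = sin(πx/3), so φ'(x) = π*cos(π*x/3)/3.
Note φ(0) = φ(3) = 0, so the boundary term u·φ vanishes.
LHS = ∫_0^3 u(x) φ'(x) dx = ∫_0^3 (-2*π*x^2*cos(π*x/3)/3 - 2*π*x*cos(π*x/3)/3 - 2*π*cos(π*x/3)/3) dx. Term by term:
  ∫_0^3 -2*π*cos(π*x/3)/3 dx = 0;  ∫_0^3 -2*π*x*cos(π*x/3)/3 dx = 12/π;  ∫_0^3 -2*π*x^2*cos(π*x/3)/3 dx = 36/π.
Sum: 0 + 12/π + 36/π = 48/π.
So LHS = 48/π.
∫_0^3 v(x) φ(x) dx = ∫_0^3 (-4*x*sin(π*x/3) + sin(π*x/3)) dx. Term by term:
  ∫_0^3 -4*x*sin(π*x/3) dx = -36/π;  ∫_0^3 sin(π*x/3) dx = 6/π.
Sum: -36/π + 6/π = -30/π.
So RHS = -∫_0^3 v(x) φ(x) dx = 30/π.
LHS − RHS = 18/π ≠ 0, so the identity fails.
(For a valid weak derivative the identity must hold for EVERY test function, in particular this one. The failure shows v is NOT the weak derivative of u.)
Correct weak derivative would be u'(x) = -4*x - 2.


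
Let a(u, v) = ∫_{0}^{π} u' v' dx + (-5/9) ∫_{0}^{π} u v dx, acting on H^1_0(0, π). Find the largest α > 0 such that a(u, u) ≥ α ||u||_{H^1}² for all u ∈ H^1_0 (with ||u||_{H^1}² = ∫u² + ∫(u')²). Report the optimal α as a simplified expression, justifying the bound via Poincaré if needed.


α = 2/9

Coercivity of a(·,·) on H^1_0(0, π) means a(u, u) ≥ α ||u||_{H^1}² for every u ∈ H^1_0.
The interval has length L = π, and Poincaré/coercivity depend only on L. Here a(u, u) = ∫(u')² + (-5/9)·∫u².
Here c = -5/9 < 0 with |c| < (π/L)² = 1, so coercivity still holds. The condition a(u,u) ≥ α||u||_{H^1}² reads (1−α)∫(u')² ≥ (α−c)∫u². Any admissible α is ≤ 1 (rapidly oscillating u have ∫u²/∫(u')² → 0), and α = 1 would force 0 ≥ (1−c)∫u², impossible since c < 1; so 1−α > 0. By the sharp Poincaré inequality on H^1_0 of an interval of length L, ∫(u')² ≥ (π/L)²∫u² with equality for the first sine mode sin(π(x−x₀)/L) (x₀ the left endpoint), so the inequality holds for all u iff (1−α)(π/L)² ≥ α − c, i.e. α ≤ ((π/L)² + c)/((π/L)² + 1) = (1 + c(L/π)²)/(1 + (L/π)²). (Direct route, valid since c ≤ 0: Poincaré gives c∫u² ≥ c(L/π)²∫(u')², so a(u,u) ≥ (1 + c(L/π)²)∫(u')², while ||u||_{H^1}² ≤ (1 + (L/π)²)∫(u')²; dividing yields the same α.) With (π/L)² = 1 and c = -5/9, the largest admissible constant is α = ((π/L)² + c)/((π/L)² + 1).
Simplifying, α = 2/9.


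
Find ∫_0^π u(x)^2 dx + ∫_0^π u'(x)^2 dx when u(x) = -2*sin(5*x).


||u||_{H^1(0,π)}^2 = 52*π

u'(x) = -10*cos(5*x).
Expand u² and (u')² and integrate term by term on (0, π), using: for integers n ≥ 1, ∫_0^π sin²(nx) dx = ∫_0^π cos²(nx) dx = π/2; for n ≠ n', ∫_0^π sin(nx)sin(n'x) dx = ∫_0^π cos(nx)cos(n'x) dx = 0; and by product-to-sum, ∫_0^π sin(nx)cos(n'x) dx = ½∫_0^π [sin((n+n')x) + sin((n−n')x)] dx, which is 0 when n+n' is even and 2n/(n²−n'²) when n+n' is odd (it need not vanish on (0, π)).
  u² squared terms: (-2)²·∫sin(5x)² dx = 4·π/2 = 2*π.
  So ∫_0^π u² dx = 2*π.
  (u')² squared terms: (-10)²·∫cos(5x)² dx = 100·π/2 = 50*π.
  So ∫_0^π (u')² dx = 50*π.
||u||_{H^1}^2 = (2*π) + (50*π) = 52*π.


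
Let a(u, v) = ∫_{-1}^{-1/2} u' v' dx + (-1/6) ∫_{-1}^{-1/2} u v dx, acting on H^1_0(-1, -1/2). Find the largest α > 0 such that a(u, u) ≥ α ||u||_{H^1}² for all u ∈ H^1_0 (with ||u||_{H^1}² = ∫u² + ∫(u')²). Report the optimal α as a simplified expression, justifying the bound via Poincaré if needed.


α = (-1 + 24*π^2)/(6*(1 + 4*π^2))

Coercivity of a(·,·) on H^1_0(-1, -1/2) means a(u, u) ≥ α ||u||_{H^1}² for every u ∈ H^1_0.
The interval has length L = 1/2, and Poincaré/coercivity depend only on L. Here a(u, u) = ∫(u')² + (-1/6)·∫u².
Here c = -1/6 < 0 with |c| < (π/L)² = 4*π^2, so coercivity still holds. The condition a(u,u) ≥ α||u||_{H^1}² reads (1−α)∫(u')² ≥ (α−c)∫u². Any admissible α is ≤ 1 (rapidly oscillating u have ∫u²/∫(u')² → 0), and α = 1 would force 0 ≥ (1−c)∫u², impossible since c < 1; so 1−α > 0. By the sharp Poincaré inequality on H^1_0 of an interval of length L, ∫(u')² ≥ (π/L)²∫u² with equality for the first sine mode sin(π(x−x₀)/L) (x₀ the left endpoint), so the inequality holds for all u iff (1−α)(π/L)² ≥ α − c, i.e. α ≤ ((π/L)² + c)/((π/L)² + 1) = (1 + c(L/π)²)/(1 + (L/π)²). (Direct route, valid since c ≤ 0: Poincaré gives c∫u² ≥ c(L/π)²∫(u')², so a(u,u) ≥ (1 + c(L/π)²)∫(u')², while ||u||_{H^1}² ≤ (1 + (L/π)²)∫(u')²; dividing yields the same α.) With (π/L)² = 4*π^2 and c = -1/6, the largest admissible constant is α = ((π/L)² + c)/((π/L)² + 1).
Simplifying, α = (-1 + 24*π^2)/(6*(1 + 4*π^2)).


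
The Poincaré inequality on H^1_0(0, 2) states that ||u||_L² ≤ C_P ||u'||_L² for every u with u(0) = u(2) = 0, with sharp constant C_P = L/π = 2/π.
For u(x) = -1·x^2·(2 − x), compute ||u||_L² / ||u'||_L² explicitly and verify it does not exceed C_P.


||u||_L² / ||u'||_L² = sqrt(14)/7 < C_P = 2/π.

u(x) = -1·x^2·(2 − x), so u'(x) = x*(3*x - 4).
u(x) = -1·x^2·(2 − x) vanishes at x = 0 and x = 2, so u ∈ H^1_0(0, 2). Differentiate via the product rule and integrate the resulting polynomials term by term.
  ∫_0^2 u² dx = ∫_0^2 (x^6 - 4*x^5 + 4*x^4) dx. Term by term:
    ∫_0^2 x^6 dx = 128/7;  ∫_0^2 -4*x^5 dx = -128/3;  ∫_0^2 4*x^4 dx = 128/5.
  Sum: 128/7 − 128/3 + 128/5 = 128/105.
  ∫_0^2 (u')² dx = ∫_0^2 (9*x^4 - 24*x^3 + 16*x^2) dx. Term by term:
    ∫_0^2 9*x^4 dx = 288/5;  ∫_0^2 -24*x^3 dx = -96;  ∫_0^2 16*x^2 dx = 128/3.
  Sum: 288/5 − 96 + 128/3 = 64/15.
∫_0^2 u² dx = 128/105, so ||u||_L² = 8*sqrt(210)/105.
∫_0^2 (u')² dx = 64/15, so ||u'||_L² = 8*sqrt(15)/15.
Ratio ||u||_L² / ||u'||_L² = sqrt(14)/7.
Sharp Poincaré constant on H^1_0(0, 2) is C_P = L/π = 2/π, achieved by sin(π/2·x).
A polynomial bump cannot attain the sharp Poincaré constant (only the first sine eigenfunction does), so the ratio is strictly less than C_P, consistent with ||u||_L² ≤ C_P ||u'||_L².


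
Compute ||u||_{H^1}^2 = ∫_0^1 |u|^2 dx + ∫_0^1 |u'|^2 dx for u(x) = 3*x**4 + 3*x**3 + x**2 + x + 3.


||u||_{H^1}^2 = 58561/420

The H^1 norm (squared) on an interval (0, L) is
  ||u||_{H^1}^2 = ∫_0^L u(x)^2 dx + ∫_0^L u'(x)^2 dx.
Compute u'(x) = 12*x**3 + 9*x**2 + 2*x + 1.
Then u(x)^2 = 9*x**8 + 18*x**7 + 15*x**6 + 12*x**5 + 25*x**4 + 20*x**3 + 7*x**2 + 6*x + 9 and u'(x)^2 = 144*x**6 + 216*x**5 + 129*x**4 + 60*x**3 + 22*x**2 + 4*x + 1.
Integrate each monomial from 0 to 1 using ∫_0^1 c·x^n dx = c·1^(n+1)/(n+1):
  ∫_0^1 u(x)^2 dx = ∫_0^1 (9*x^8 + 18*x^7 + 15*x^6 + 12*x^5 + 25*x^4 + 20*x^3 + 7*x^2 + 6*x + 9) dx. Term by term:
    ∫_0^1 9*x^8 dx = 1;  ∫_0^1 18*x^7 dx = 9/4;  ∫_0^1 15*x^6 dx = 15/7;
    ∫_0^1 12*x^5 dx = 2;  ∫_0^1 25*x^4 dx = 5;  ∫_0^1 20*x^3 dx = 5;
    ∫_0^1 7*x^2 dx = 7/3;  ∫_0^1 6*x dx = 3;  ∫_0^1 9 dx = 9.
  Sum: 1 + 9/4 + 15/7 + 2 + 5 + 5 + 7/3 + 3 + 9 = 2665/84.
  ∫_0^1 u'(x)^2 dx = ∫_0^1 (144*x^6 + 216*x^5 + 129*x^4 + 60*x^3 + 22*x^2 + 4*x + 1) dx. Term by term:
    ∫_0^1 144*x^6 dx = 144/7;  ∫_0^1 216*x^5 dx = 36;  ∫_0^1 129*x^4 dx = 129/5;
    ∫_0^1 60*x^3 dx = 15;  ∫_0^1 22*x^2 dx = 22/3;  ∫_0^1 4*x dx = 2;
    ∫_0^1 1 dx = 1.
  Sum: 144/7 + 36 + 129/5 + 15 + 22/3 + 2 + 1 = 11309/105.
Adding: ||u||_{H^1}^2 = 2665/84 + 11309/105 = 58561/420.


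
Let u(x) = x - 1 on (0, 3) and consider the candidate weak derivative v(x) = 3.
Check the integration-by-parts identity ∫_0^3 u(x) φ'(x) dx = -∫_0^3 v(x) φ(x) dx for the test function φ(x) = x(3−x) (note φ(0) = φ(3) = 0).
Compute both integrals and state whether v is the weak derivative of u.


LHS = -9/2, RHS = -27/2. No, v is not the weak derivative of u.

u(x) = x - 1, classical derivative u'(x) = 1.
φ(x) = x(3−x), so φ'(x) = 3 - 2*x.
Note φ(0) = φ(3) = 0, so the boundary term u·φ vanishes.
LHS = ∫_0^3 u(x) φ'(x) dx = ∫_0^3 (-2*x^2 + 5*x - 3) dx. Term by term:
  ∫_0^3 -2*x^2 dx = -18;  ∫_0^3 5*x dx = 45/2;  ∫_0^3 -3 dx = -9.
Sum: -18 + 45/2 − 9 = -9/2.
So LHS = -9/2.
∫_0^3 v(x) φ(x) dx = ∫_0^3 (-3*x^2 + 9*x) dx. Term by term:
  ∫_0^3 -3*x^2 dx = -27;  ∫_0^3 9*x dx = 81/2.
Sum: -27 + 81/2 = 27/2.
So RHS = -∫_0^3 v(x) φ(x) dx = -27/2.
LHS − RHS = 9 ≠ 0, so the identity fails.
(For a valid weak derivative the identity must hold for EVERY test function, in particular this one. The failure shows v is NOT the weak derivative of u.)
Correct weak derivative would be u'(x) = 1.


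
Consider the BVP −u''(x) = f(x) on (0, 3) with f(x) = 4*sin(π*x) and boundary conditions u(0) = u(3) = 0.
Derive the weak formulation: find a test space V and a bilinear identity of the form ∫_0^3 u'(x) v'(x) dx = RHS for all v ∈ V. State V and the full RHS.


V = H^1_0(0, 3) (so v(0) = v(3) = 0); weak form: ∫_0^3 u'v' dx = ∫_0^3 (4*sin(π*x)) v dx for all v ∈ V.

Multiply both sides by a test function v and integrate from 0 to 3:
  ∫_0^3 −u''(x) v(x) dx = ∫_0^3 f(x) v(x) dx.
Integrate the LHS by parts once:
  ∫_0^3 −u'' v dx = −[u'(x) v(x)]_0^3 + ∫_0^3 u'(x) v'(x) dx.
Thus ∫_0^3 u'(x) v'(x) dx = ∫_0^3 f(x) v(x) dx + [u'(x) v(x)]_0^3.
Choose V so that boundary terms are either known or forced to vanish.
u is Dirichlet: u(0) = u(3) = 0. Let V = H^1_0(0, 3); then v(0) = v(3) = 0, and [u' v]_0^3 = 0.
Weak formulation: find u (satisfying any essential BC) such that ∫_0^3 u'(x) v'(x) dx = ∫_0^3 f v dx for all v ∈ V.
Substituting f(x) = 4*sin(π*x), the right-hand side is ∫_0^3 (4*sin(π*x)) v dx.


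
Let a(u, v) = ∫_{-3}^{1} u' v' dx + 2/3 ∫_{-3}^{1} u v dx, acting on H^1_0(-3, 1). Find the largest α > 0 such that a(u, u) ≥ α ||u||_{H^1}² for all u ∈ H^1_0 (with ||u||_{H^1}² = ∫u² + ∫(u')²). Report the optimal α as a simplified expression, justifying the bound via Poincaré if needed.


α = (π^2 + 32/3)/(π^2 + 16)

Coercivity of a(·,·) on H^1_0(-3, 1) means a(u, u) ≥ α ||u||_{H^1}² for every u ∈ H^1_0.
The interval has length L = 4, and Poincaré/coercivity depend only on L. Here a(u, u) = ∫(u')² + (2/3)·∫u².
Here 0 < c = 2/3 < 1. The condition a(u,u) ≥ α||u||_{H^1}² reads (1−α)∫(u')² ≥ (α−c)∫u². Any admissible α is ≤ 1 (rapidly oscillating u have ∫u²/∫(u')² → 0), and α = 1 would force 0 ≥ (1−c)∫u², impossible since c < 1; so 1−α > 0. By the sharp Poincaré inequality on H^1_0 of an interval of length L, ∫(u')² ≥ (π/L)²∫u² with equality for the first sine mode sin(π(x−x₀)/L) (x₀ the left endpoint), so the inequality holds for all u iff (1−α)(π/L)² ≥ α − c, i.e. α ≤ ((π/L)² + c)/((π/L)² + 1) = (1 + c(L/π)²)/(1 + (L/π)²). With (π/L)² = π^2/16 and c = 2/3, the largest admissible constant is α = ((π/L)² + c)/((π/L)² + 1).
Simplifying, α = (π^2 + 32/3)/(π^2 + 16).


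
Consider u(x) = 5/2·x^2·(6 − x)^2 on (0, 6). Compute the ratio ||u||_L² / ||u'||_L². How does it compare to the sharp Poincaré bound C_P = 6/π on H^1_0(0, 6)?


||u||_L² / ||u'||_L² = sqrt(3) < C_P = 6/π.

u(x) = 5/2·x^2·(6 − x)^2, so u'(x) = 10*x*(x - 6)*(x - 3).
u(x) = 5/2·x^2·(6 − x)^2 vanishes at x = 0 and x = 6, so u ∈ H^1_0(0, 6). Differentiate via the product rule and integrate the resulting polynomials term by term.
  ∫_0^6 u² dx = ∫_0^6 (25*x^8/4 - 150*x^7 + 1350*x^6 - 5400*x^5 + 8100*x^4) dx. Term by term:
    ∫_0^6 25*x^8/4 dx = 6998400;  ∫_0^6 -150*x^7 dx = -31492800;  ∫_0^6 1350*x^6 dx = 377913600/7;
    ∫_0^6 -5400*x^5 dx = -41990400;  ∫_0^6 8100*x^4 dx = 12597120.
  Sum: 6998400 − 31492800 + 377913600/7 − 41990400 + 12597120 = 699840/7.
  ∫_0^6 (u')² dx = ∫_0^6 (100*x^6 - 1800*x^5 + 11700*x^4 - 32400*x^3 + 32400*x^2) dx. Term by term:
    ∫_0^6 100*x^6 dx = 27993600/7;  ∫_0^6 -1800*x^5 dx = -13996800;  ∫_0^6 11700*x^4 dx = 18195840;
    ∫_0^6 -32400*x^3 dx = -10497600;  ∫_0^6 32400*x^2 dx = 2332800.
  Sum: 27993600/7 − 13996800 + 18195840 − 10497600 + 2332800 = 233280/7.
∫_0^6 u² dx = 699840/7, so ||u||_L² = 216*sqrt(105)/7.
∫_0^6 (u')² dx = 233280/7, so ||u'||_L² = 216*sqrt(35)/7.
Ratio ||u||_L² / ||u'||_L² = sqrt(3).
Sharp Poincaré constant on H^1_0(0, 6) is C_P = L/π = 6/π, achieved by sin(π/6·x).
A polynomial bump cannot attain the sharp Poincaré constant (only the first sine eigenfunction does), so the ratio is strictly less than C_P, consistent with ||u||_L² ≤ C_P ||u'||_L².


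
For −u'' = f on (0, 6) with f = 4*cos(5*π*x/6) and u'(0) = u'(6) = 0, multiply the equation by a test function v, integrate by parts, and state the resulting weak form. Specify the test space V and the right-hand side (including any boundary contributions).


V = H^1(0, 6) (no boundary constraint on v; u is determined up to an additive constant); weak form: ∫_0^6 u'v' dx = ∫_0^6 (4*cos(5*π*x/6)) v dx for all v ∈ V.

Multiply both sides by a test function v and integrate from 0 to 6:
  ∫_0^6 −u''(x) v(x) dx = ∫_0^6 f(x) v(x) dx.
Integrate the LHS by parts once:
  ∫_0^6 −u'' v dx = −[u'(x) v(x)]_0^6 + ∫_0^6 u'(x) v'(x) dx.
Thus ∫_0^6 u'(x) v'(x) dx = ∫_0^6 f(x) v(x) dx + [u'(x) v(x)]_0^6.
Choose V so that boundary terms are either known or forced to vanish.
u has homogeneous Neumann: u'(0) = u'(6) = 0. So [u' v]_0^6 = 0·v(6) − 0·v(0) = 0 for any v; take V = H^1(0, 6).
Weak formulation: find u (satisfying any essential BC) such that ∫_0^6 u'(x) v'(x) dx = ∫_0^6 f v dx for all v ∈ V (homogeneous Neumann, so boundary terms vanish).
Substituting f(x) = 4*cos(5*π*x/6), the right-hand side is ∫_0^6 (4*cos(5*π*x/6)) v dx.
Compatibility check (pure Neumann): taking v ≡ 1 ∈ V gives 0 = ∫_0^6 f dx + (0) − (0), i.e. ∫_0^6 f dx must equal u'(0) − u'(6) = 0. Indeed ∫_0^6 (4*cos(5*π*x/6)) dx = 0, so the data are compatible. The solution is then unique only up to an additive constant (fix it e.g. by requiring ∫_0^6 u dx = 0).


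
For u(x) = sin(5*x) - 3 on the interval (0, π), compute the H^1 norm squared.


||u||_{H^1(0,π)}^2 = -12/5 + 22*π

u'(x) = 5*cos(5*x).
Expand u² and (u')² and integrate term by term on (0, π), using: for integers n ≥ 1, ∫_0^π sin²(nx) dx = ∫_0^π cos²(nx) dx = π/2; for n ≠ n', ∫_0^π sin(nx)sin(n'x) dx = ∫_0^π cos(nx)cos(n'x) dx = 0; and by product-to-sum, ∫_0^π sin(nx)cos(n'x) dx = ½∫_0^π [sin((n+n')x) + sin((n−n')x)] dx, which is 0 when n+n' is even and 2n/(n²−n'²) when n+n' is odd (it need not vanish on (0, π)). For the constant mode: ∫_0^π 1 dx = π, ∫_0^π cos(nx) dx = 0, ∫_0^π sin(nx) dx = (1−(−1)^n)/n.
  u² squared terms: (-3)²·∫1 dx = 9·π = 9*π;  (1)²·∫sin(5x)² dx = 1·π/2 = π/2.
  u² cross terms: 2·(-3)·(1)·∫1·sin(5x) dx = -6·(2/5) = -12/5.
  So ∫_0^π u² dx = 9*π + π/2 − 12/5 = -12/5 + 19*π/2.
  (u')² squared terms: (5)²·∫cos(5x)² dx = 25·π/2 = 25*π/2.
  So ∫_0^π (u')² dx = 25*π/2.
||u||_{H^1}^2 = (-12/5 + 19*π/2) + (25*π/2) = -12/5 + 22*π.


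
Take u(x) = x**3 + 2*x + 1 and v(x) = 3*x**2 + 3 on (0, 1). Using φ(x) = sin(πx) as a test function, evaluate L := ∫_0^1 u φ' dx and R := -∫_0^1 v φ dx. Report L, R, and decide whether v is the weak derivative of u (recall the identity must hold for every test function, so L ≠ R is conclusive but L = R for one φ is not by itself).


LHS = -7/π + 12/π^3, RHS = -9/π + 12/π^3. No, v is not the weak derivative of u.

u(x) = x**3 + 2*x + 1, classical derivative u'(x) = 3*x**2 + 2.
φ(x) = sin(πx), so φ'(x) = π*cos(π*x).
Note φ(0) = φ(1) = 0, so the boundary term u·φ vanishes.
LHS = ∫_0^1 u(x) φ'(x) dx = ∫_0^1 (π*x^3*cos(π*x) + 2*π*x*cos(π*x) + π*cos(π*x)) dx. Term by term:
  ∫_0^1 π*cos(π*x) dx = 0;  ∫_0^1 π*x^3*cos(π*x) dx = -3/π + 12/π^3;  ∫_0^1 2*π*x*cos(π*x) dx = -4/π.
Sum: 0 + -3/π + 12/π^3 − 4/π = -7/π + 12/π^3.
So LHS = -7/π + 12/π^3.
∫_0^1 v(x) φ(x) dx = ∫_0^1 (3*x^2*sin(π*x) + 3*sin(π*x)) dx. Term by term:
  ∫_0^1 3*sin(π*x) dx = 6/π;  ∫_0^1 3*x^2*sin(π*x) dx = -12/π^3 + 3/π.
Sum: 6/π + -12/π^3 + 3/π = -12/π^3 + 9/π.
So RHS = -∫_0^1 v(x) φ(x) dx = -9/π + 12/π^3.
LHS − RHS = 2/π ≠ 0, so the identity fails.
(For a valid weak derivative the identity must hold for EVERY test function, in particular this one. The failure shows v is NOT the weak derivative of u.)
Correct weak derivative would be u'(x) = 3*x**2 + 2.


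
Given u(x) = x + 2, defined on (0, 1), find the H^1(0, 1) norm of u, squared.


||u||_{H^1}^2 = 22/3

The H^1 norm (squared) on an interval (0, L) is
  ||u||_{H^1}^2 = ∫_0^L u(x)^2 dx + ∫_0^L u'(x)^2 dx.
Compute u'(x) = 1.
Then u(x)^2 = x**2 + 4*x + 4 and u'(x)^2 = 1.
Integrate each monomial from 0 to 1 using ∫_0^1 c·x^n dx = c·1^(n+1)/(n+1):
  ∫_0^1 u(x)^2 dx = ∫_0^1 (x^2 + 4*x + 4) dx. Term by term:
    ∫_0^1 x^2 dx = 1/3;  ∫_0^1 4*x dx = 2;  ∫_0^1 4 dx = 4.
  Sum: 1/3 + 2 + 4 = 19/3.
  ∫_0^1 u'(x)^2 dx = ∫_0^1 (1) dx. Term by term:
    ∫_0^1 1 dx = 1.
Adding: ||u||_{H^1}^2 = 19/3 + 1 = 22/3.


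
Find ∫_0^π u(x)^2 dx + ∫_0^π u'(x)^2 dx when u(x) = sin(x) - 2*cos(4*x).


||u||_{H^1(0,π)}^2 = 136/15 + 35*π

u'(x) = 8*sin(4*x) + cos(x).
Expand u² and (u')² and integrate term by term on (0, π), using: for integers n ≥ 1, ∫_0^π sin²(nx) dx = ∫_0^π cos²(nx) dx = π/2; for n ≠ n', ∫_0^π sin(nx)sin(n'x) dx = ∫_0^π cos(nx)cos(n'x) dx = 0; and by product-to-sum, ∫_0^π sin(nx)cos(n'x) dx = ½∫_0^π [sin((n+n')x) + sin((n−n')x)] dx, which is 0 when n+n' is even and 2n/(n²−n'²) when n+n' is odd (it need not vanish on (0, π)).
  u² squared terms: (-2)²·∫cos(4x)² dx = 4·π/2 = 2*π;  (1)²·∫sin(x)² dx = 1·π/2 = π/2.
  u² cross terms: 2·(-2)·(1)·∫cos(4x)·sin(x) dx = -4·(-2/15) = 8/15.
  So ∫_0^π u² dx = 2*π + π/2 + 8/15 = 8/15 + 5*π/2.
  (u')² squared terms: (8)²·∫sin(4x)² dx = 64·π/2 = 32*π;  (1)²·∫cos(x)² dx = 1·π/2 = π/2.
  (u')² cross terms: 2·(8)·(1)·∫sin(4x)·cos(x) dx = 16·(8/15) = 128/15.
  So ∫_0^π (u')² dx = 32*π + π/2 + 128/15 = 128/15 + 65*π/2.
||u||_{H^1}^2 = (8/15 + 5*π/2) + (128/15 + 65*π/2) = 136/15 + 35*π.


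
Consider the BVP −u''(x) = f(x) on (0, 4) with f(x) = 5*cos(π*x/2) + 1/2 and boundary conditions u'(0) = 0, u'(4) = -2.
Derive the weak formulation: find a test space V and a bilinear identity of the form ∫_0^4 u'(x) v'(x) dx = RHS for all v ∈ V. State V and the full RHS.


V = H^1(0, 4) (v unrestricted at boundary; u is determined up to an additive constant); weak form: ∫_0^4 u'v' dx = ∫_0^4 (5*cos(π*x/2) + 1/2) v dx − 2·v(4) for all v ∈ V.

Multiply both sides by a test function v and integrate from 0 to 4:
  ∫_0^4 −u''(x) v(x) dx = ∫_0^4 f(x) v(x) dx.
Integrate the LHS by parts once:
  ∫_0^4 −u'' v dx = −[u'(x) v(x)]_0^4 + ∫_0^4 u'(x) v'(x) dx.
Thus ∫_0^4 u'(x) v'(x) dx = ∫_0^4 f(x) v(x) dx + [u'(x) v(x)]_0^4.
Choose V so that boundary terms are either known or forced to vanish.
u has inhomogeneous Neumann u'(0) = 0, u'(4) = -2. [u' v]_0^4 = (-2)·v(4) − (0)·v(0) = − 2·v(4). Take V = H^1(0, 4); boundary term becomes part of RHS.
Weak formulation: find u (satisfying any essential BC) such that ∫_0^4 u'(x) v'(x) dx = ∫_0^4 f v dx − 2·v(4) for all v ∈ V (Neumann data are natural BCs: they enter the RHS as boundary terms).
Substituting f(x) = 5*cos(π*x/2) + 1/2, the right-hand side is ∫_0^4 (5*cos(π*x/2) + 1/2) v dx − 2·v(4).
Compatibility check (pure Neumann): taking v ≡ 1 ∈ V gives 0 = ∫_0^4 f dx + (-2) − (0), i.e. ∫_0^4 f dx must equal u'(0) − u'(4) = 2. Indeed ∫_0^4 (5*cos(π*x/2) + 1/2) dx = 2, so the data are compatible. The solution is then unique only up to an additive constant (fix it e.g. by requiring ∫_0^4 u dx = 0).


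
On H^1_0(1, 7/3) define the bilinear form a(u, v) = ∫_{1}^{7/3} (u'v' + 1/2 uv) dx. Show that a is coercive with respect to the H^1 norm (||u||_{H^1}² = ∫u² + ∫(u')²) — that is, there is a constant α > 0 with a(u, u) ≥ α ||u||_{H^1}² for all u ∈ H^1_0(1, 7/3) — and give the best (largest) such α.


α = (8 + 9*π^2)/(16 + 9*π^2)

Coercivity of a(·,·) on H^1_0(1, 7/3) means a(u, u) ≥ α ||u||_{H^1}² for every u ∈ H^1_0.
The interval has length L = 4/3, and Poincaré/coercivity depend only on L. Here a(u, u) = ∫(u')² + (1/2)·∫u².
Here 0 < c = 1/2 < 1. The condition a(u,u) ≥ α||u||_{H^1}² reads (1−α)∫(u')² ≥ (α−c)∫u². Any admissible α is ≤ 1 (rapidly oscillating u have ∫u²/∫(u')² → 0), and α = 1 would force 0 ≥ (1−c)∫u², impossible since c < 1; so 1−α > 0. By the sharp Poincaré inequality on H^1_0 of an interval of length L, ∫(u')² ≥ (π/L)²∫u² with equality for the first sine mode sin(π(x−x₀)/L) (x₀ the left endpoint), so the inequality holds for all u iff (1−α)(π/L)² ≥ α − c, i.e. α ≤ ((π/L)² + c)/((π/L)² + 1) = (1 + c(L/π)²)/(1 + (L/π)²). With (π/L)² = 9*π^2/16 and c = 1/2, the largest admissible constant is α = ((π/L)² + c)/((π/L)² + 1).
Simplifying, α = (8 + 9*π^2)/(16 + 9*π^2).


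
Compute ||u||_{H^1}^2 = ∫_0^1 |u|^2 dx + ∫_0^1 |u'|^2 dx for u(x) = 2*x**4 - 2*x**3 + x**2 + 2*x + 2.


||u||_{H^1}^2 = 6677/315

The H^1 norm (squared) on an interval (0, L) is
  ||u||_{H^1}^2 = ∫_0^L u(x)^2 dx + ∫_0^L u'(x)^2 dx.
Compute u'(x) = 8*x**3 - 6*x**2 + 2*x + 2.
Then u(x)^2 = 4*x**8 - 8*x**7 + 8*x**6 + 4*x**5 + x**4 - 4*x**3 + 8*x**2 + 8*x + 4 and u'(x)^2 = 64*x**6 - 96*x**5 + 68*x**4 + 8*x**3 - 20*x**2 + 8*x + 4.
Integrate each monomial from 0 to 1 using ∫_0^1 c·x^n dx = c·1^(n+1)/(n+1):
  ∫_0^1 u(x)^2 dx = ∫_0^1 (4*x^8 - 8*x^7 + 8*x^6 + 4*x^5 + x^4 - 4*x^3 + 8*x^2 + 8*x + 4) dx. Term by term:
    ∫_0^1 4*x^8 dx = 4/9;  ∫_0^1 -8*x^7 dx = -1;  ∫_0^1 8*x^6 dx = 8/7;
    ∫_0^1 4*x^5 dx = 2/3;  ∫_0^1 x^4 dx = 1/5;  ∫_0^1 -4*x^3 dx = -1;
    ∫_0^1 8*x^2 dx = 8/3;  ∫_0^1 8*x dx = 4;  ∫_0^1 4 dx = 4.
  Sum: 4/9 − 1 + 8/7 + 2/3 + 1/5 − 1 + 8/3 + 4 + 4 = 3503/315.
  ∫_0^1 u'(x)^2 dx = ∫_0^1 (64*x^6 - 96*x^5 + 68*x^4 + 8*x^3 - 20*x^2 + 8*x + 4) dx. Term by term:
    ∫_0^1 64*x^6 dx = 64/7;  ∫_0^1 -96*x^5 dx = -16;  ∫_0^1 68*x^4 dx = 68/5;
    ∫_0^1 8*x^3 dx = 2;  ∫_0^1 -20*x^2 dx = -20/3;  ∫_0^1 8*x dx = 4;
    ∫_0^1 4 dx = 4.
  Sum: 64/7 − 16 + 68/5 + 2 − 20/3 + 4 + 4 = 1058/105.
Adding: ||u||_{H^1}^2 = 3503/315 + 1058/105 = 6677/315.


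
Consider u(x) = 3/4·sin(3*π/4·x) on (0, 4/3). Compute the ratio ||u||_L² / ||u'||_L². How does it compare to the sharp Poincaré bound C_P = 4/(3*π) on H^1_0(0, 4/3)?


||u||_L² / ||u'||_L² = 4/(3*π) = C_P.

u(x) = 3/4·sin(3*π/4·x), so u'(x) = 9*π*cos(3*π*x/4)/16.
Writing u(x) = A·sin(kπx/L) with A = 3/4 and k = 1, use ∫_0^L sin²(kπx/L) dx = L/2 and ∫_0^L cos²(kπx/L) dx = L/2.
u² = 9/16·sin²(3*π/4·x) and (u')² = 81*π^2/256·cos²(3*π/4·x), and each of sin², cos² integrates to L/2 = 2/3 over (0, 4/3).
∫_0^4/3 u² dx = 3/8, so ||u||_L² = sqrt(6)/4.
∫_0^4/3 (u')² dx = 27*π^2/128, so ||u'||_L² = 3*sqrt(6)*π/16.
Ratio ||u||_L² / ||u'||_L² = 4/(3*π).
Sharp Poincaré constant on H^1_0(0, 4/3) is C_P = L/π = 4/(3*π), achieved by sin(3*π/4·x).
This is the k = 1 eigenfunction (up to amplitude), so the ratio equals the sharp Poincaré constant exactly.


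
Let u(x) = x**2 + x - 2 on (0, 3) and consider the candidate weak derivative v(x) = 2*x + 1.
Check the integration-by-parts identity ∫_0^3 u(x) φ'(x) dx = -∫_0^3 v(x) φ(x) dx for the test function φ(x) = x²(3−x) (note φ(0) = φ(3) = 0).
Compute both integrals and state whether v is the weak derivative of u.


LHS = -621/20, RHS = -621/20. Yes, v = u' weakly.

u(x) = x**2 + x - 2, classical derivative u'(x) = 2*x + 1.
φ(x) = x²(3−x), so φ'(x) = 3*x*(2 - x).
Note φ(0) = φ(3) = 0, so the boundary term u·φ vanishes.
LHS = ∫_0^3 u(x) φ'(x) dx = ∫_0^3 (-3*x^4 + 3*x^3 + 12*x^2 - 12*x) dx. Term by term:
  ∫_0^3 -3*x^4 dx = -729/5;  ∫_0^3 3*x^3 dx = 243/4;  ∫_0^3 12*x^2 dx = 108;
  ∫_0^3 -12*x dx = -54.
Sum: -729/5 + 243/4 + 108 − 54 = -621/20.
So LHS = -621/20.
∫_0^3 v(x) φ(x) dx = ∫_0^3 (-2*x^4 + 5*x^3 + 3*x^2) dx. Term by term:
  ∫_0^3 -2*x^4 dx = -486/5;  ∫_0^3 5*x^3 dx = 405/4;  ∫_0^3 3*x^2 dx = 27.
Sum: -486/5 + 405/4 + 27 = 621/20.
So RHS = -∫_0^3 v(x) φ(x) dx = -621/20.
LHS = RHS, so the identity holds for this test φ.
Moreover u is smooth here and v(x) = u'(x) = 2*x + 1 pointwise, so the identity holds for every test function. Hence v is the weak derivative of u.


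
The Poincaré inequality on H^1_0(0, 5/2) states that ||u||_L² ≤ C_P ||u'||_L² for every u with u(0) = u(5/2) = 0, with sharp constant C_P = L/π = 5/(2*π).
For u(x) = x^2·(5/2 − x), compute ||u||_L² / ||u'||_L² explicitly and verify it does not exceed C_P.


||u||_L² / ||u'||_L² = 5*sqrt(14)/28 < C_P = 5/(2*π).

u(x) = x^2·(5/2 − x), so u'(x) = x*(5 - 3*x).
u(x) = x^2·(5/2 − x) vanishes at x = 0 and x = 5/2, so u ∈ H^1_0(0, 5/2). Differentiate via the product rule and integrate the resulting polynomials term by term.
  ∫_0^5/2 u² dx = ∫_0^5/2 (x^6 - 5*x^5 + 25*x^4/4) dx. Term by term:
    ∫_0^5/2 x^6 dx = 78125/896;  ∫_0^5/2 -5*x^5 dx = -78125/384;  ∫_0^5/2 25*x^4/4 dx = 15625/128.
  Sum: 78125/896 − 78125/384 + 15625/128 = 15625/2688.
  ∫_0^5/2 (u')² dx = ∫_0^5/2 (9*x^4 - 30*x^3 + 25*x^2) dx. Term by term:
    ∫_0^5/2 9*x^4 dx = 5625/32;  ∫_0^5/2 -30*x^3 dx = -9375/32;  ∫_0^5/2 25*x^2 dx = 3125/24.
  Sum: 5625/32 − 9375/32 + 3125/24 = 625/48.
∫_0^5/2 u² dx = 15625/2688, so ||u||_L² = 125*sqrt(42)/336.
∫_0^5/2 (u')² dx = 625/48, so ||u'||_L² = 25*sqrt(3)/12.
Ratio ||u||_L² / ||u'||_L² = 5*sqrt(14)/28.
Sharp Poincaré constant on H^1_0(0, 5/2) is C_P = L/π = 5/(2*π), achieved by sin(2*π/5·x).
A polynomial bump cannot attain the sharp Poincaré constant (only the first sine eigenfunction does), so the ratio is strictly less than C_P, consistent with ||u||_L² ≤ C_P ||u'||_L².


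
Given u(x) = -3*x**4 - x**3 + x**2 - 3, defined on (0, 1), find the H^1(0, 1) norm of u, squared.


||u||_{H^1}^2 = 1011/28

The H^1 norm (squared) on an interval (0, L) is
  ||u||_{H^1}^2 = ∫_0^L u(x)^2 dx + ∫_0^L u'(x)^2 dx.
Compute u'(x) = -12*x**3 - 3*x**2 + 2*x.
Then u(x)^2 = 9*x**8 + 6*x**7 - 5*x**6 - 2*x**5 + 19*x**4 + 6*x**3 - 6*x**2 + 9 and u'(x)^2 = 144*x**6 + 72*x**5 - 39*x**4 - 12*x**3 + 4*x**2.
Integrate each monomial from 0 to 1 using ∫_0^1 c·x^n dx = c·1^(n+1)/(n+1):
  ∫_0^1 u(x)^2 dx = ∫_0^1 (9*x^8 + 6*x^7 - 5*x^6 - 2*x^5 + 19*x^4 + 6*x^3 - 6*x^2 + 9) dx. Term by term:
    ∫_0^1 9*x^8 dx = 1;  ∫_0^1 6*x^7 dx = 3/4;  ∫_0^1 -5*x^6 dx = -5/7;
    ∫_0^1 -2*x^5 dx = -1/3;  ∫_0^1 19*x^4 dx = 19/5;  ∫_0^1 6*x^3 dx = 3/2;
    ∫_0^1 -6*x^2 dx = -2;  ∫_0^1 9 dx = 9.
  Sum: 1 + 3/4 − 5/7 − 1/3 + 19/5 + 3/2 − 2 + 9 = 5461/420.
  ∫_0^1 u'(x)^2 dx = ∫_0^1 (144*x^6 + 72*x^5 - 39*x^4 - 12*x^3 + 4*x^2) dx. Term by term:
    ∫_0^1 144*x^6 dx = 144/7;  ∫_0^1 72*x^5 dx = 12;  ∫_0^1 -39*x^4 dx = -39/5;
    ∫_0^1 -12*x^3 dx = -3;  ∫_0^1 4*x^2 dx = 4/3.
  Sum: 144/7 + 12 − 39/5 − 3 + 4/3 = 2426/105.
Adding: ||u||_{H^1}^2 = 5461/420 + 2426/105 = 1011/28.


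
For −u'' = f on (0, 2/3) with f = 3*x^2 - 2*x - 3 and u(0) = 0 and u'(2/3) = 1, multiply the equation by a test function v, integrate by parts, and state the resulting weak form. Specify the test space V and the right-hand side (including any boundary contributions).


V = {v ∈ H^1(0, 2/3) : v(0) = 0} (test functions vanish at x = 0 where u is specified); weak form: ∫_0^2/3 u'v' dx = ∫_0^2/3 (3*x^2 - 2*x - 3) v dx + v(2/3) for all v ∈ V.

Multiply both sides by a test function v and integrate from 0 to 2/3:
  ∫_0^2/3 −u''(x) v(x) dx = ∫_0^2/3 f(x) v(x) dx.
Integrate the LHS by parts once:
  ∫_0^2/3 −u'' v dx = −[u'(x) v(x)]_0^2/3 + ∫_0^2/3 u'(x) v'(x) dx.
Thus ∫_0^2/3 u'(x) v'(x) dx = ∫_0^2/3 f(x) v(x) dx + [u'(x) v(x)]_0^2/3.
Choose V so that boundary terms are either known or forced to vanish.
Mixed BC: u(0) = 0 (Dirichlet) and u'(2/3) = 1 (Neumann). Define V = {v ∈ H^1(0, 2/3) : v(0) = 0}. Then [u' v]_0^2/3 = u'(2/3)·v(2/3) − u'(0)·0 = v(2/3).
Weak formulation: find u (satisfying any essential BC) such that ∫_0^2/3 u'(x) v'(x) dx = ∫_0^2/3 f v dx + v(2/3) for all v ∈ V (Dirichlet at 0 absorbed into V; Neumann datum at x = 2/3 contributes the boundary term).
Substituting f(x) = 3*x^2 - 2*x - 3, the right-hand side is ∫_0^2/3 (3*x^2 - 2*x - 3) v dx + v(2/3).


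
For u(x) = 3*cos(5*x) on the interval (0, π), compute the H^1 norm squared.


||u||_{H^1(0,π)}^2 = 117*π

u'(x) = -15*sin(5*x).
Expand u² and (u')² and integrate term by term on (0, π), using: for integers n ≥ 1, ∫_0^π sin²(nx) dx = ∫_0^π cos²(nx) dx = π/2; for n ≠ n', ∫_0^π sin(nx)sin(n'x) dx = ∫_0^π cos(nx)cos(n'x) dx = 0; and by product-to-sum, ∫_0^π sin(nx)cos(n'x) dx = ½∫_0^π [sin((n+n')x) + sin((n−n')x)] dx, which is 0 when n+n' is even and 2n/(n²−n'²) when n+n' is odd (it need not vanish on (0, π)).
  u² squared terms: (3)²·∫cos(5x)² dx = 9·π/2 = 9*π/2.
  So ∫_0^π u² dx = 9*π/2.
  (u')² squared terms: (-15)²·∫sin(5x)² dx = 225·π/2 = 225*π/2.
  So ∫_0^π (u')² dx = 225*π/2.
||u||_{H^1}^2 = (9*π/2) + (225*π/2) = 117*π.


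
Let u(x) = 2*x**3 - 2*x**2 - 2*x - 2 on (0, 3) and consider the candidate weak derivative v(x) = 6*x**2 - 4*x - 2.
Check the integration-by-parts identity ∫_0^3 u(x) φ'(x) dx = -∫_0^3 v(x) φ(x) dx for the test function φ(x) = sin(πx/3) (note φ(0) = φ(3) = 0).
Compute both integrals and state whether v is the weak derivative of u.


LHS = -114/π + 648/π^3, RHS = -114/π + 648/π^3. Yes, v = u' weakly.

u(x) = 2*x**3 - 2*x**2 - 2*x - 2, classical derivative u'(x) = 6*x**2 - 4*x - 2.
φ(x) = sin(πx/3), so φ'(x) = π*cos(π*x/3)/3.
Note φ(0) = φ(3) = 0, so the boundary term u·φ vanishes.
LHS = ∫_0^3 u(x) φ'(x) dx = ∫_0^3 (2*π*x^3*cos(π*x/3)/3 - 2*π*x^2*cos(π*x/3)/3 - 2*π*x*cos(π*x/3)/3 - 2*π*cos(π*x/3)/3) dx. Term by term:
  ∫_0^3 -2*π*cos(π*x/3)/3 dx = 0;  ∫_0^3 -2*π*x*cos(π*x/3)/3 dx = 12/π;  ∫_0^3 -2*π*x^2*cos(π*x/3)/3 dx = 36/π;
  ∫_0^3 2*π*x^3*cos(π*x/3)/3 dx = -162/π + 648/π^3.
Sum: 0 + 12/π + 36/π + -162/π + 648/π^3 = -114/π + 648/π^3.
So LHS = -114/π + 648/π^3.
∫_0^3 v(x) φ(x) dx = ∫_0^3 (6*x^2*sin(π*x/3) - 4*x*sin(π*x/3) - 2*sin(π*x/3)) dx. Term by term:
  ∫_0^3 -2*sin(π*x/3) dx = -12/π;  ∫_0^3 -4*x*sin(π*x/3) dx = -36/π;  ∫_0^3 6*x^2*sin(π*x/3) dx = -648/π^3 + 162/π.
Sum: -12/π − 36/π + -648/π^3 + 162/π = -648/π^3 + 114/π.
So RHS = -∫_0^3 v(x) φ(x) dx = -114/π + 648/π^3.
LHS = RHS, so the identity holds for this test φ.
Moreover u is smooth here and v(x) = u'(x) = 6*x**2 - 4*x - 2 pointwise, so the identity holds for every test function. Hence v is the weak derivative of u.


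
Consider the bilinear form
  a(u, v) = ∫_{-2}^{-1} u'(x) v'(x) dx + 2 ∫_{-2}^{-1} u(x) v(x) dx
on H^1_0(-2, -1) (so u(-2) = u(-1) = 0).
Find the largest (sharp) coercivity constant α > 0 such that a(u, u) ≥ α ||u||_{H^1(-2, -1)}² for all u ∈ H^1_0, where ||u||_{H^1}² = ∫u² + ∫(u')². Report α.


α = 1

Coercivity of a(·,·) on H^1_0(-2, -1) means a(u, u) ≥ α ||u||_{H^1}² for every u ∈ H^1_0.
The interval has length L = 1, and Poincaré/coercivity depend only on L. Here a(u, u) = ∫(u')² + (2)·∫u².
Here c = 2 ≥ 1, so a(u,u) = ∫(u')² + c∫u² ≥ ∫(u')² + ∫u² = ||u||_{H^1}², i.e. α = 1 works. No larger α is possible: a(u,u) ≥ α||u||_{H^1}² means (1−α)∫(u')² ≥ (α−c)∫u², and for the modes u_n = sin(nπ(x−x₀)/L) (x₀ the left endpoint) one has ∫u_n²/∫(u_n')² = (L/(nπ))² → 0, so a(u_n,u_n)/||u_n||_{H^1}² → 1. Hence the optimal constant is α = 1.
Therefore α = 1.
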